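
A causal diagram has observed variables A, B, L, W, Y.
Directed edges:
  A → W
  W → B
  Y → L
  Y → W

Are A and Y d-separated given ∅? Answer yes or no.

Yes — A ⊥ Y | ∅.

Bayes-Ball from A | ∅ reaches {B,W}.
Y ∉ reach(A|∅) ⇒ A ⊥ Y | ∅.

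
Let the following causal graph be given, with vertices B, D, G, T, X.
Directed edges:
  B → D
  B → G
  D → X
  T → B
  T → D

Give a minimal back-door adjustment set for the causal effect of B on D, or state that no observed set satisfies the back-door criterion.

B→D: minimal back-door set {T}.

desc(B)\{B}={D,G,X}; candidates ⊆ {T}.
size 0: {}; under {} B still reaches {D,T,X} ∋ D.
{T}: B⊥D given {T} in G with B→· removed — back-door holds.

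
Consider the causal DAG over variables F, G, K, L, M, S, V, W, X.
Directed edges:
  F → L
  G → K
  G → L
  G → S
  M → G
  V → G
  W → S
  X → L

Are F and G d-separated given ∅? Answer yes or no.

Yes — F ⊥ G | ∅.

Bayes-Ball from F | ∅ reaches {L}.
G ∉ reach(F|∅) ⇒ F ⊥ G | ∅.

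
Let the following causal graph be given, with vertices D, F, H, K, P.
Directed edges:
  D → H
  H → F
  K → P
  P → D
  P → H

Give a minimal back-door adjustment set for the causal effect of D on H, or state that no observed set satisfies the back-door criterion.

desc(D)\{D}={F,H}; candidates ⊆ {K,P}.
size 0: {}; under {} D still reaches {F,H,K,P} ∋ H.
{P}: D⊥H given {P} in G with D→· removed — back-door holds.

D→H: minimal back-door set {P}.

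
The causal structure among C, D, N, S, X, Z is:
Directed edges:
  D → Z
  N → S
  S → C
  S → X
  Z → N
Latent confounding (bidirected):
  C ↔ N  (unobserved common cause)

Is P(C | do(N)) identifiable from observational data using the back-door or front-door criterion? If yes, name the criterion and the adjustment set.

desc(N)\{N}={C,S,X}; candidates ⊆ {D,Z}.
N↔C: latent back-door arc(s) into N.
size 0: {}; under {} N still reaches {C,D,Z} ∋ C.
size 1: {D}, {Z}; under {D} N still reaches {C,Z} ∋ C.
size 2: {D,Z}; under {D,Z} N still reaches {C} ∋ C.
N↔C cannot be blocked by any observed set — no back-door set.
{S}: (i) intercepts every directed N→C path; (ii) no back-door N→{S}; (iii) {N} blocks every back-door {S}→C. Front-door holds.
P(C|do(N)) = Σ_{S} P(S|N) Σ_{N'} P(C|S,N')P(N').

P(C|do(N)): frontdoor, adjust for {S}.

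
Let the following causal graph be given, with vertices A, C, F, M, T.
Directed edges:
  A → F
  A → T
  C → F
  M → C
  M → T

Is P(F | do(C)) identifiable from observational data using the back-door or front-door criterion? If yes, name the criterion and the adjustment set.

P(F|do(C)): backdoor, adjust for ∅.

desc(C)\{C}={F}; candidates ⊆ {A,M,T}.
∅: C⊥F given ∅ in G with C→· removed — back-door holds.
P(F|do(C)) = P(F|C) — no adjustment needed.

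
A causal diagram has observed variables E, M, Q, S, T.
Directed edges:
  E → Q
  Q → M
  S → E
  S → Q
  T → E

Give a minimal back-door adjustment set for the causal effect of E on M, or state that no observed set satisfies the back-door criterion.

E→M: minimal back-door set {S}.

desc(E)\{E}={M,Q}; candidates ⊆ {S,T}.
size 0: {}; under {} E still reaches {M,Q,S,T} ∋ M.
{S}: E⊥M given {S} in G with E→· removed — back-door holds.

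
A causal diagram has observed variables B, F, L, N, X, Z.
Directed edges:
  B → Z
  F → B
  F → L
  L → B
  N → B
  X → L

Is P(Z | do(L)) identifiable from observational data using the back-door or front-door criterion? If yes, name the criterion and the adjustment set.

desc(L)\{L}={B,Z}; candidates ⊆ {F,N,X}.
size 0: {}; under {} L still reaches {B,F,X,Z} ∋ Z.
{F}: L⊥Z given {F} in G with L→· removed — back-door holds.
P(Z|do(L)) = Σ_{F} P(Z|L,F)·P(F).

P(Z|do(L)): backdoor, adjust for {F}.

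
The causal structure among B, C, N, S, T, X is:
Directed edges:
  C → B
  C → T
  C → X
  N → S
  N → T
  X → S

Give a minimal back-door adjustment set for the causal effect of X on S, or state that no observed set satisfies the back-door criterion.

X→S: minimal back-door set ∅.

desc(X)\{X}={S}; candidates ⊆ {B,C,N,T}.
∅: X⊥S given ∅ in G with X→· removed — back-door holds.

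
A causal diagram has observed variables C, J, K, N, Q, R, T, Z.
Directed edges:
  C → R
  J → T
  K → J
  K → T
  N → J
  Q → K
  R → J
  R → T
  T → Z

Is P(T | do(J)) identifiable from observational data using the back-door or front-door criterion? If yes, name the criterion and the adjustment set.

P(T|do(J)): backdoor, adjust for {K, R}.

desc(J)\{J}={T,Z}; candidates ⊆ {C,K,N,Q,R}.
size 0: {}; under {} J still reaches {C,K,N,Q,R,T,Z} ∋ T.
size 1: {C}, {K}, {N} …(+2); under {C} J still reaches {K,N,Q,R,T,Z} ∋ T.
{K,R}: J⊥T given {K,R} in G with J→· removed — back-door holds.
P(T|do(J)) = Σ_{K,R} P(T|J,K,R)·P(K,R).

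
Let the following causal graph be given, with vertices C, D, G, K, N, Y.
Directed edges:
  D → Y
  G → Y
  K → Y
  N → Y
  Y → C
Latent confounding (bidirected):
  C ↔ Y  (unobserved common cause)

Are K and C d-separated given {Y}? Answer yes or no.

No — K and C are d-connected given {Y}.

Bayes-Ball from K | {Y} reaches {C,D,G,N}.
C ∈ reach(K|{Y}) ⇒ K ⊥̸ C | {Y}.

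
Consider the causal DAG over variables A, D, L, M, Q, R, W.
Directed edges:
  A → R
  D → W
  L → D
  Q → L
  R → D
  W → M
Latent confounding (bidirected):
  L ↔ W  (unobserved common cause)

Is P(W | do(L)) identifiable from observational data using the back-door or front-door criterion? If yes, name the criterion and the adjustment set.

P(W|do(L)): frontdoor, adjust for {D}.

desc(L)\{L}={D,M,W}; candidates ⊆ {A,Q,R}.
L↔W: latent back-door arc(s) into L.
size 0: {}; under {} L still reaches {M,Q,W} ∋ W.
size 1: {A}, {Q}, {R}; under {A} L still reaches {M,Q,W} ∋ W.
size 2: {A,Q}, {A,R}, {Q,R}; under {A,Q} L still reaches {M,W} ∋ W.
L↔W cannot be blocked by any observed set — no back-door set.
{D}: (i) intercepts every directed L→W path; (ii) no back-door L→{D}; (iii) {L} blocks every back-door {D}→W. Front-door holds.
P(W|do(L)) = Σ_{D} P(D|L) Σ_{L'} P(W|D,L')P(L').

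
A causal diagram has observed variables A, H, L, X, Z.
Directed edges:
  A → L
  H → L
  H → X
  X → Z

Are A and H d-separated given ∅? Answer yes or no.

Yes — A ⊥ H | ∅.

Bayes-Ball from A | ∅ reaches {L}.
H ∉ reach(A|∅) ⇒ A ⊥ H | ∅.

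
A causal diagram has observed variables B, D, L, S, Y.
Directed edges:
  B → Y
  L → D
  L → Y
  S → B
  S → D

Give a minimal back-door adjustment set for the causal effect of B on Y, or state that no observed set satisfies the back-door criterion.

desc(B)\{B}={Y}; candidates ⊆ {D,L,S}.
∅: B⊥Y given ∅ in G with B→· removed — back-door holds.

B→Y: minimal back-door set ∅.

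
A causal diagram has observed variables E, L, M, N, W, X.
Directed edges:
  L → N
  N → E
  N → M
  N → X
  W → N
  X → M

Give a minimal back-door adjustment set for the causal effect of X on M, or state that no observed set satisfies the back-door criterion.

X→M: minimal back-door set {N}.

desc(X)\{X}={M}; candidates ⊆ {E,L,N,W}.
size 0: {}; under {} X still reaches {E,L,M,N,W} ∋ M.
{N}: X⊥M given {N} in G with X→· removed — back-door holds.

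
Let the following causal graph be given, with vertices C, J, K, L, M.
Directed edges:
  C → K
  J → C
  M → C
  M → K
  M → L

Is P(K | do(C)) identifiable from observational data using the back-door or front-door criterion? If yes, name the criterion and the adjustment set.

P(K|do(C)): backdoor, adjust for {M}.

desc(C)\{C}={K}; candidates ⊆ {J,L,M}.
size 0: {}; under {} C still reaches {J,K,L,M} ∋ K.
{M}: C⊥K given {M} in G with C→· removed — back-door holds.
P(K|do(C)) = Σ_{M} P(K|C,M)·P(M).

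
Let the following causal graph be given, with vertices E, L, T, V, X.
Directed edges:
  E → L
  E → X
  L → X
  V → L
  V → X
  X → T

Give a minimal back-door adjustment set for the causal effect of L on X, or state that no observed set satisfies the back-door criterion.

desc(L)\{L}={T,X}; candidates ⊆ {E,V}.
size 0: {}; under {} L still reaches {E,T,V,X} ∋ X.
size 1: {E}, {V}; under {E} L still reaches {T,V,X} ∋ X.
{E,V}: L⊥X given {E,V} in G with L→· removed — back-door holds.

L→X: minimal back-door set {E, V}.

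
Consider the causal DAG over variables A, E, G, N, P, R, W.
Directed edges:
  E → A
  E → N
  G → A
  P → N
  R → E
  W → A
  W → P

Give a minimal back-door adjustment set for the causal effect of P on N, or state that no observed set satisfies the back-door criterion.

P→N: minimal back-door set ∅.

desc(P)\{P}={N}; candidates ⊆ {A,E,G,R,W}.
∅: P⊥N given ∅ in G with P→· removed — back-door holds.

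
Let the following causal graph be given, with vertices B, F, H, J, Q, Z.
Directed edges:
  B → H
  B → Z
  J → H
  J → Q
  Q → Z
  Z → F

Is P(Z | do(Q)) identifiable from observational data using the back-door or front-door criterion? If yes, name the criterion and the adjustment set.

P(Z|do(Q)): backdoor, adjust for ∅.

desc(Q)\{Q}={F,Z}; candidates ⊆ {B,H,J}.
∅: Q⊥Z given ∅ in G with Q→· removed — back-door holds.
P(Z|do(Q)) = P(Z|Q) — no adjustment needed.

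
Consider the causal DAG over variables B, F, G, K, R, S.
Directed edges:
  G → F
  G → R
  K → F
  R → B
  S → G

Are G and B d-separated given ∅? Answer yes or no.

Bayes-Ball from G | ∅ reaches {B,F,R,S}.
B ∈ reach(G|∅) ⇒ G ⊥̸ B | ∅.

No — G and B are d-connected given ∅.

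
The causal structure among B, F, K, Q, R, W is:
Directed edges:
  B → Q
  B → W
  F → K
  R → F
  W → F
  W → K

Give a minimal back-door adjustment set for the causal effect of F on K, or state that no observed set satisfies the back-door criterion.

F→K: minimal back-door set {W}.

desc(F)\{F}={K}; candidates ⊆ {B,Q,R,W}.
size 0: {}; under {} F still reaches {B,K,Q,R,W} ∋ K.
{W}: F⊥K given {W} in G with F→· removed — back-door holds.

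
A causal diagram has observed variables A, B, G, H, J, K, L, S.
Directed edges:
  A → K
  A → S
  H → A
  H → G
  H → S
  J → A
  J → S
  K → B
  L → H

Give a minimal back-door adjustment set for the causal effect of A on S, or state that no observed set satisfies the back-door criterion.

A→S: minimal back-door set {H, J}.

desc(A)\{A}={B,K,S}; candidates ⊆ {G,H,J,L}.
size 0: {}; under {} A still reaches {G,H,J,L,S} ∋ S.
size 1: {G}, {H}, {J} …(+1); under {G} A still reaches {H,J,L,S} ∋ S.
{H,J}: A⊥S given {H,J} in G with A→· removed — back-door holds.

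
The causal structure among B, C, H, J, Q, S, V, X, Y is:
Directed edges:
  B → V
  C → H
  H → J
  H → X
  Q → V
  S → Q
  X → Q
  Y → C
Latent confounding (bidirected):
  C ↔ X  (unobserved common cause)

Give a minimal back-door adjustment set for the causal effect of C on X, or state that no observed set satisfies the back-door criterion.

C→X: no observed back-door set.

desc(C)\{C}={H,J,Q,V,X}; candidates ⊆ {B,S,Y}.
C↔X: latent back-door arc(s) into C.
size 0: {}; under {} C still reaches {Q,V,X,Y} ∋ X.
size 1: {B}, {S}, {Y}; under {B} C still reaches {Q,V,X,Y} ∋ X.
size 2: {B,S}, {B,Y}, {S,Y}; under {B,S} C still reaches {Q,V,X,Y} ∋ X.
C↔X cannot be blocked by any observed set — no back-door set.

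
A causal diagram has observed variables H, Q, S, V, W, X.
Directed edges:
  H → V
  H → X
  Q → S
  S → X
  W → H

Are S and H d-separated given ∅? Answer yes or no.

Bayes-Ball from S | ∅ reaches {Q,X}.
H ∉ reach(S|∅) ⇒ S ⊥ H | ∅.

Yes — S ⊥ H | ∅.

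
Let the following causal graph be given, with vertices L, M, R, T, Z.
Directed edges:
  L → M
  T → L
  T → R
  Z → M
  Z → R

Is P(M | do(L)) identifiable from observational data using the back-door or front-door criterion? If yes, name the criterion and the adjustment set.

P(M|do(L)): backdoor, adjust for ∅.

desc(L)\{L}={M}; candidates ⊆ {R,T,Z}.
∅: L⊥M given ∅ in G with L→· removed — back-door holds.
P(M|do(L)) = P(M|L) — no adjustment needed.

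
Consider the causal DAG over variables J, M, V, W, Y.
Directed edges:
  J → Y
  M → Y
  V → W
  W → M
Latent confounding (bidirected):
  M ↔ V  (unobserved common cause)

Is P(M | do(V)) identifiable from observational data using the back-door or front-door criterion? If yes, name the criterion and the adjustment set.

P(M|do(V)): frontdoor, adjust for {W}.

desc(V)\{V}={M,W,Y}; candidates ⊆ {J}.
V↔M: latent back-door arc(s) into V.
size 0: {}; under {} V still reaches {M,Y} ∋ M.
size 1: {J}; under {J} V still reaches {M,Y} ∋ M.
V↔M cannot be blocked by any observed set — no back-door set.
{W}: (i) intercepts every directed V→M path; (ii) no back-door V→{W}; (iii) {V} blocks every back-door {W}→M. Front-door holds.
P(M|do(V)) = Σ_{W} P(W|V) Σ_{V'} P(M|W,V')P(V').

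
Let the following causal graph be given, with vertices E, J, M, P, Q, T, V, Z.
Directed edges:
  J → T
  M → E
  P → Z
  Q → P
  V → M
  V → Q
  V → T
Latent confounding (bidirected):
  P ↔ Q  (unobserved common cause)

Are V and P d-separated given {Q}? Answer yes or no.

No — V and P are d-connected given {Q}.

Bayes-Ball from V | {Q} reaches {E,M,P,T,Z}.
P ∈ reach(V|{Q}) ⇒ V ⊥̸ P | {Q}.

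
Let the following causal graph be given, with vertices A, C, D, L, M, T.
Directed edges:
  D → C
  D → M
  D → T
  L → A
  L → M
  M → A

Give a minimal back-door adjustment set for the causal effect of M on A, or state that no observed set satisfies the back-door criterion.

desc(M)\{M}={A}; candidates ⊆ {C,D,L,T}.
size 0: {}; under {} M still reaches {A,C,D,L,T} ∋ A.
{L}: M⊥A given {L} in G with M→· removed — back-door holds.

M→A: minimal back-door set {L}.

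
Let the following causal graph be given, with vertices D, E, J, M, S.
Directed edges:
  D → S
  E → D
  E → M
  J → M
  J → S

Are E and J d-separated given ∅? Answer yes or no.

Bayes-Ball from E | ∅ reaches {D,M,S}.
J ∉ reach(E|∅) ⇒ E ⊥ J | ∅.

Yes — E ⊥ J | ∅.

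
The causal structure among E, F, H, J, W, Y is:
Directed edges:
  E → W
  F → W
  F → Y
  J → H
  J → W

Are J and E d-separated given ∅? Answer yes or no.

Yes — J ⊥ E | ∅.

Bayes-Ball from J | ∅ reaches {H,W}.
E ∉ reach(J|∅) ⇒ J ⊥ E | ∅.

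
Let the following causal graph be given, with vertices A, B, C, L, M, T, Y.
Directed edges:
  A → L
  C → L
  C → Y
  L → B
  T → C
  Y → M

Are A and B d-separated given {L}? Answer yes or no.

Yes — A ⊥ B | {L}.

Bayes-Ball from A | {L} reaches {C,M,T,Y}.
B ∉ reach(A|{L}) ⇒ A ⊥ B | {L}.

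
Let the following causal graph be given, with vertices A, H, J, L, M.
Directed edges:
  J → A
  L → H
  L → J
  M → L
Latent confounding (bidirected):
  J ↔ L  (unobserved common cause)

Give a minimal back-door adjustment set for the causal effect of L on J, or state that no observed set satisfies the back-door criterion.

L→J: no observed back-door set.

desc(L)\{L}={A,H,J}; candidates ⊆ {M}.
L↔J: latent back-door arc(s) into L.
size 0: {}; under {} L still reaches {A,J,M} ∋ J.
size 1: {M}; under {M} L still reaches {A,J} ∋ J.
L↔J cannot be blocked by any observed set — no back-door set.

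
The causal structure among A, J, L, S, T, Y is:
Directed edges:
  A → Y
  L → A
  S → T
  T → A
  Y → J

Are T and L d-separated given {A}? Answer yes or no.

No — T and L are d-connected given {A}.

Bayes-Ball from T | {A} reaches {L,S}.
L ∈ reach(T|{A}) ⇒ T ⊥̸ L | {A}.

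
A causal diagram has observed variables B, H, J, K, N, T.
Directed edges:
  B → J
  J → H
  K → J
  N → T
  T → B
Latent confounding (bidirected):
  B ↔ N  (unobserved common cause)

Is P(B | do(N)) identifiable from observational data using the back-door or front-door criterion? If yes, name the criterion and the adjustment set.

P(B|do(N)): frontdoor, adjust for {T}.

desc(N)\{N}={B,H,J,T}; candidates ⊆ {K}.
N↔B: latent back-door arc(s) into N.
size 0: {}; under {} N still reaches {B,H,J} ∋ B.
size 1: {K}; under {K} N still reaches {B,H,J} ∋ B.
N↔B cannot be blocked by any observed set — no back-door set.
{T}: (i) intercepts every directed N→B path; (ii) no back-door N→{T}; (iii) {N} blocks every back-door {T}→B. Front-door holds.
P(B|do(N)) = Σ_{T} P(T|N) Σ_{N'} P(B|T,N')P(N').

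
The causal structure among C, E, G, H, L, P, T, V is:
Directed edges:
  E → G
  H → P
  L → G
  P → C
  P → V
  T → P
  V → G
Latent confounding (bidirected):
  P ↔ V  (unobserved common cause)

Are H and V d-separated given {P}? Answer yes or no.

Bayes-Ball from H | {P} reaches {G,T,V}.
V ∈ reach(H|{P}) ⇒ H ⊥̸ V | {P}.

No — H and V are d-connected given {P}.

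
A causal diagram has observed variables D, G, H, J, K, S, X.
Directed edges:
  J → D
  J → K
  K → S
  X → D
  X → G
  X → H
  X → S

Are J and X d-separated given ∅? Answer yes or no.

Yes — J ⊥ X | ∅.

Bayes-Ball from J | ∅ reaches {D,K,S}.
X ∉ reach(J|∅) ⇒ J ⊥ X | ∅.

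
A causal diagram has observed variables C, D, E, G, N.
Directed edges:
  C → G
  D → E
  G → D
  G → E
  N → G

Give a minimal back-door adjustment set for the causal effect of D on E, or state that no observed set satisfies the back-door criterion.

desc(D)\{D}={E}; candidates ⊆ {C,G,N}.
size 0: {}; under {} D still reaches {C,E,G,N} ∋ E.
{G}: D⊥E given {G} in G with D→· removed — back-door holds.

D→E: minimal back-door set {G}.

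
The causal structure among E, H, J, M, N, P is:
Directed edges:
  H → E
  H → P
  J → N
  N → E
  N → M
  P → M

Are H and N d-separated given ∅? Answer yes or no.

Yes — H ⊥ N | ∅.

Bayes-Ball from H | ∅ reaches {E,M,P}.
N ∉ reach(H|∅) ⇒ H ⊥ N | ∅.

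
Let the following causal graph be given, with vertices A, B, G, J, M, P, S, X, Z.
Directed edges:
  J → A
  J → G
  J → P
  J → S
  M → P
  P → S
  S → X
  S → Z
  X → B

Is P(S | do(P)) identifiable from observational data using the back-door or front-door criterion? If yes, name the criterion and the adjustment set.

P(S|do(P)): backdoor, adjust for {J}.

desc(P)\{P}={B,S,X,Z}; candidates ⊆ {A,G,J,M}.
size 0: {}; under {} P still reaches {A,B,G,J,M,S,X,Z} ∋ S.
{J}: P⊥S given {J} in G with P→· removed — back-door holds.
P(S|do(P)) = Σ_{J} P(S|P,J)·P(J).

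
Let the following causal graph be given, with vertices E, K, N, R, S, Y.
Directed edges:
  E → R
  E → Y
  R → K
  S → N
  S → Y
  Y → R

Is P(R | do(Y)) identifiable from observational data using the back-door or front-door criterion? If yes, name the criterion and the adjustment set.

P(R|do(Y)): backdoor, adjust for {E}.

desc(Y)\{Y}={K,R}; candidates ⊆ {E,N,S}.
size 0: {}; under {} Y still reaches {E,K,N,R,S} ∋ R.
{E}: Y⊥R given {E} in G with Y→· removed — back-door holds.
P(R|do(Y)) = Σ_{E} P(R|Y,E)·P(E).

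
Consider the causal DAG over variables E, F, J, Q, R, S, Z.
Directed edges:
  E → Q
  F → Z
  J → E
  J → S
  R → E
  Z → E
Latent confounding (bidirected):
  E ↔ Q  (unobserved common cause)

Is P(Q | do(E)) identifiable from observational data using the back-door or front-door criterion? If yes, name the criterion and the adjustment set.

P(Q|do(E)): not identifiable (no BD/FD set).

desc(E)\{E}={Q}; candidates ⊆ {F,J,R,S,Z}.
E↔Q: latent back-door arc(s) into E.
size 0: {}; under {} E still reaches {F,J,Q,R,S,Z} ∋ Q.
size 1: {F}, {J}, {R} …(+2); under {F} E still reaches {J,Q,R,S,Z} ∋ Q.
size 2: {F,J}, {F,R}, {F,S} …(+7); under {F,J} E still reaches {Q,R,Z} ∋ Q.
E↔Q cannot be blocked by any observed set — no back-door set.
No mediator lies on a directed E→…→Q path.
Neither criterion identifies P(Q|do(E)) in this graph.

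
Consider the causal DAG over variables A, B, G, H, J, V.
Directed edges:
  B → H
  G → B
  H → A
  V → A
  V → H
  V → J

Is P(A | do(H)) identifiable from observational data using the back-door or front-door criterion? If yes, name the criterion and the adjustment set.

desc(H)\{H}={A}; candidates ⊆ {B,G,J,V}.
size 0: {}; under {} H still reaches {A,B,G,J,V} ∋ A.
{V}: H⊥A given {V} in G with H→· removed — back-door holds.
P(A|do(H)) = Σ_{V} P(A|H,V)·P(V).

P(A|do(H)): backdoor, adjust for {V}.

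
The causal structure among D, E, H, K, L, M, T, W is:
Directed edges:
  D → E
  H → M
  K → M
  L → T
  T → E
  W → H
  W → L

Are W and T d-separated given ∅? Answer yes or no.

No — W and T are d-connected given ∅.

Bayes-Ball from W | ∅ reaches {E,H,L,M,T}.
T ∈ reach(W|∅) ⇒ W ⊥̸ T | ∅.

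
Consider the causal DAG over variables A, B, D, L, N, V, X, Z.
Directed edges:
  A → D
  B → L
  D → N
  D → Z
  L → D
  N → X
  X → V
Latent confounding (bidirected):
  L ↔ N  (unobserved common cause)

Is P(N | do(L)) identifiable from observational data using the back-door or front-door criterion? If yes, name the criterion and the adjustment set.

desc(L)\{L}={D,N,V,X,Z}; candidates ⊆ {A,B}.
L↔N: latent back-door arc(s) into L.
size 0: {}; under {} L still reaches {B,N,V,X} ∋ N.
size 1: {A}, {B}; under {A} L still reaches {B,N,V,X} ∋ N.
size 2: {A,B}; under {A,B} L still reaches {N,V,X} ∋ N.
L↔N cannot be blocked by any observed set — no back-door set.
{D}: (i) intercepts every directed L→N path; (ii) no back-door L→{D}; (iii) {L} blocks every back-door {D}→N. Front-door holds.
P(N|do(L)) = Σ_{D} P(D|L) Σ_{L'} P(N|D,L')P(L').

P(N|do(L)): frontdoor, adjust for {D}.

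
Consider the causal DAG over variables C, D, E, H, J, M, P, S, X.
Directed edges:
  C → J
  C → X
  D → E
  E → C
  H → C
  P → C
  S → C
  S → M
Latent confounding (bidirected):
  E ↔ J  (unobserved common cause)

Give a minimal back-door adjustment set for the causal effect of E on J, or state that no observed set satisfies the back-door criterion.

E→J: no observed back-door set.

desc(E)\{E}={C,J,X}; candidates ⊆ {D,H,M,P,S}.
E↔J: latent back-door arc(s) into E.
size 0: {}; under {} E still reaches {D,J} ∋ J.
size 1: {D}, {H}, {M} …(+2); under {D} E still reaches {J} ∋ J.
size 2: {D,H}, {D,M}, {D,P} …(+7); under {D,H} E still reaches {J} ∋ J.
E↔J cannot be blocked by any observed set — no back-door set.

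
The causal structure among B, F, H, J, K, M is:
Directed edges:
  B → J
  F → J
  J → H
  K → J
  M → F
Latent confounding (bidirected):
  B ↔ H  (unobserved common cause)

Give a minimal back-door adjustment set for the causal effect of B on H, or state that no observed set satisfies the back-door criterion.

B→H: no observed back-door set.

desc(B)\{B}={H,J}; candidates ⊆ {F,K,M}.
B↔H: latent back-door arc(s) into B.
size 0: {}; under {} B still reaches {H} ∋ H.
size 1: {F}, {K}, {M}; under {F} B still reaches {H} ∋ H.
size 2: {F,K}, {F,M}, {K,M}; under {F,K} B still reaches {H} ∋ H.
B↔H cannot be blocked by any observed set — no back-door set.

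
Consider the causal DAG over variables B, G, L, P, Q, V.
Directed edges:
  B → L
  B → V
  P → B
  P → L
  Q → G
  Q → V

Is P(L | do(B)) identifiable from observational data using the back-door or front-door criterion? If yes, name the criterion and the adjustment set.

desc(B)\{B}={L,V}; candidates ⊆ {G,P,Q}.
size 0: {}; under {} B still reaches {L,P} ∋ L.
{P}: B⊥L given {P} in G with B→· removed — back-door holds.
P(L|do(B)) = Σ_{P} P(L|B,P)·P(P).

P(L|do(B)): backdoor, adjust for {P}.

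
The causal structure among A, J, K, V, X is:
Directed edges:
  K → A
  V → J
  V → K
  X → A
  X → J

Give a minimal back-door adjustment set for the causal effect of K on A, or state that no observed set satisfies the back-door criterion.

K→A: minimal back-door set ∅.

desc(K)\{K}={A}; candidates ⊆ {J,V,X}.
∅: K⊥A given ∅ in G with K→· removed — back-door holds.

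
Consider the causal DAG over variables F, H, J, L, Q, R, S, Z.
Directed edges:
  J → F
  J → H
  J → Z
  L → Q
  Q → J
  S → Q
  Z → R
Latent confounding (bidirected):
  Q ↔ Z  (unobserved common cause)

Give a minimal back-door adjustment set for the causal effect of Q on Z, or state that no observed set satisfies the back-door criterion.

desc(Q)\{Q}={F,H,J,R,Z}; candidates ⊆ {L,S}.
Q↔Z: latent back-door arc(s) into Q.
size 0: {}; under {} Q still reaches {L,R,S,Z} ∋ Z.
size 1: {L}, {S}; under {L} Q still reaches {R,S,Z} ∋ Z.
size 2: {L,S}; under {L,S} Q still reaches {R,Z} ∋ Z.
Q↔Z cannot be blocked by any observed set — no back-door set.

Q→Z: no observed back-door set.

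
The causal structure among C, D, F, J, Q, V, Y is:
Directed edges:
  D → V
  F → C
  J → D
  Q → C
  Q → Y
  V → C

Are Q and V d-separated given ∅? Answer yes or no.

Bayes-Ball from Q | ∅ reaches {C,Y}.
V ∉ reach(Q|∅) ⇒ Q ⊥ V | ∅.

Yes — Q ⊥ V | ∅.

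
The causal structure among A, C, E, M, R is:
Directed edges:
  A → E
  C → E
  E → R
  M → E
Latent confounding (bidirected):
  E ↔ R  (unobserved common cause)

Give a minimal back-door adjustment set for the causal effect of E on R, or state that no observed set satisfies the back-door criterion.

desc(E)\{E}={R}; candidates ⊆ {A,C,M}.
E↔R: latent back-door arc(s) into E.
size 0: {}; under {} E still reaches {A,C,M,R} ∋ R.
size 1: {A}, {C}, {M}; under {A} E still reaches {C,M,R} ∋ R.
size 2: {A,C}, {A,M}, {C,M}; under {A,C} E still reaches {M,R} ∋ R.
E↔R cannot be blocked by any observed set — no back-door set.

E→R: no observed back-door set.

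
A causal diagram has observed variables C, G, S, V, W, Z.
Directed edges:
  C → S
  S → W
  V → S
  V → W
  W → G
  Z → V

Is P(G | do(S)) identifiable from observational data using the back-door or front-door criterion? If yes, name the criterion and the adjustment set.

P(G|do(S)): backdoor, adjust for {V}.

desc(S)\{S}={G,W}; candidates ⊆ {C,V,Z}.
size 0: {}; under {} S still reaches {C,G,V,W,Z} ∋ G.
{V}: S⊥G given {V} in G with S→· removed — back-door holds.
P(G|do(S)) = Σ_{V} P(G|S,V)·P(V).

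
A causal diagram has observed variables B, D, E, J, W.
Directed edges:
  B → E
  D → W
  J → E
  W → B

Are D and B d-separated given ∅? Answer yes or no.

Bayes-Ball from D | ∅ reaches {B,E,W}.
B ∈ reach(D|∅) ⇒ D ⊥̸ B | ∅.

No — D and B are d-connected given ∅.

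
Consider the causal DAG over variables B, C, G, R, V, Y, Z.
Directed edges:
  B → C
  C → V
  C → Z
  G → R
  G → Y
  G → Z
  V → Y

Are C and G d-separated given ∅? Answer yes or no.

Bayes-Ball from C | ∅ reaches {B,V,Y,Z}.
G ∉ reach(C|∅) ⇒ C ⊥ G | ∅.

Yes — C ⊥ G | ∅.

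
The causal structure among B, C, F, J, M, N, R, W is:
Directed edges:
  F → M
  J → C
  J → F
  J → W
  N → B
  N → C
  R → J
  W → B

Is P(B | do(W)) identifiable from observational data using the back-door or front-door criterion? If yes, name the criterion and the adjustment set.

desc(W)\{W}={B}; candidates ⊆ {C,F,J,M,N,R}.
∅: W⊥B given ∅ in G with W→· removed — back-door holds.
P(B|do(W)) = P(B|W) — no adjustment needed.

P(B|do(W)): backdoor, adjust for ∅.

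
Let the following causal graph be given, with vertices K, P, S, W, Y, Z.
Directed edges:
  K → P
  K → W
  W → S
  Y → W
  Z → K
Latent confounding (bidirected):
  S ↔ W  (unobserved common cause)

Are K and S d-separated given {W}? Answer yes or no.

Bayes-Ball from K | {W} reaches {P,S,Y,Z}.
S ∈ reach(K|{W}) ⇒ K ⊥̸ S | {W}.

No — K and S are d-connected given {W}.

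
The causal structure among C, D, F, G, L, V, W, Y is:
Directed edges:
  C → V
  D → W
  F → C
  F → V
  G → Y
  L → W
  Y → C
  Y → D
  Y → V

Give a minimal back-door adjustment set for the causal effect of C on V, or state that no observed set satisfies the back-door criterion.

desc(C)\{C}={V}; candidates ⊆ {D,F,G,L,W,Y}.
size 0: {}; under {} C still reaches {D,F,G,V,W,Y} ∋ V.
size 1: {D}, {F}, {G} …(+3); under {D} C still reaches {F,G,V,Y} ∋ V.
{F,Y}: C⊥V given {F,Y} in G with C→· removed — back-door holds.

C→V: minimal back-door set {F, Y}.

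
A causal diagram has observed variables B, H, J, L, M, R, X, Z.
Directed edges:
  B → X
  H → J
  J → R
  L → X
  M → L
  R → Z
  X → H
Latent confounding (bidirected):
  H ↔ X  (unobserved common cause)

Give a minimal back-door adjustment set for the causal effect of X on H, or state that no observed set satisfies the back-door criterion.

X→H: no observed back-door set.

desc(X)\{X}={H,J,R,Z}; candidates ⊆ {B,L,M}.
X↔H: latent back-door arc(s) into X.
size 0: {}; under {} X still reaches {B,H,J,L,M,R,Z} ∋ H.
size 1: {B}, {L}, {M}; under {B} X still reaches {H,J,L,M,R,Z} ∋ H.
size 2: {B,L}, {B,M}, {L,M}; under {B,L} X still reaches {H,J,R,Z} ∋ H.
X↔H cannot be blocked by any observed set — no back-door set.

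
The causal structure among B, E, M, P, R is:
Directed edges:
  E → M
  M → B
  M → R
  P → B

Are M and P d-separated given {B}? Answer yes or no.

Bayes-Ball from M | {B} reaches {E,P,R}.
P ∈ reach(M|{B}) ⇒ M ⊥̸ P | {B}.

No — M and P are d-connected given {B}.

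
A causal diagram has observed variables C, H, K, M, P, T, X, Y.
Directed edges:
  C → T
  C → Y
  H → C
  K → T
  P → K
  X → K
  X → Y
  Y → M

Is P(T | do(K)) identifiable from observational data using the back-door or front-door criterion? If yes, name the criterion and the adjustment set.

P(T|do(K)): backdoor, adjust for ∅.

desc(K)\{K}={T}; candidates ⊆ {C,H,M,P,X,Y}.
∅: K⊥T given ∅ in G with K→· removed — back-door holds.
P(T|do(K)) = P(T|K) — no adjustment needed.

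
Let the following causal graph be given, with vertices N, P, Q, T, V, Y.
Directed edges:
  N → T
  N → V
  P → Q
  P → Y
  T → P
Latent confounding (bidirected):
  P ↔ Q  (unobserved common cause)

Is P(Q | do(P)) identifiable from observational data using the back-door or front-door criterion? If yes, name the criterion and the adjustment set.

P(Q|do(P)): not identifiable (no BD/FD set).

desc(P)\{P}={Q,Y}; candidates ⊆ {N,T,V}.
P↔Q: latent back-door arc(s) into P.
size 0: {}; under {} P still reaches {N,Q,T,V} ∋ Q.
size 1: {N}, {T}, {V}; under {N} P still reaches {Q,T} ∋ Q.
size 2: {N,T}, {N,V}, {T,V}; under {N,T} P still reaches {Q} ∋ Q.
P↔Q cannot be blocked by any observed set — no back-door set.
No mediator lies on a directed P→…→Q path.
Neither criterion identifies P(Q|do(P)) in this graph.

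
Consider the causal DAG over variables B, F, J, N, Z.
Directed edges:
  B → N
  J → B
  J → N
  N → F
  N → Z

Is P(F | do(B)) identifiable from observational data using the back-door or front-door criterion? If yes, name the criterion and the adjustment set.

desc(B)\{B}={F,N,Z}; candidates ⊆ {J}.
size 0: {}; under {} B still reaches {F,J,N,Z} ∋ F.
{J}: B⊥F given {J} in G with B→· removed — back-door holds.
P(F|do(B)) = Σ_{J} P(F|B,J)·P(J).

P(F|do(B)): backdoor, adjust for {J}.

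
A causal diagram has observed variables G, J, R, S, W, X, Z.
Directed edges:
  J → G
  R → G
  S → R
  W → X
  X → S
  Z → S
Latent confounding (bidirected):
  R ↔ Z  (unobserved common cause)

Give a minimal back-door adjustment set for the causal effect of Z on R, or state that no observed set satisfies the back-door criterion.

Z→R: no observed back-door set.

desc(Z)\{Z}={G,R,S}; candidates ⊆ {J,W,X}.
Z↔R: latent back-door arc(s) into Z.
size 0: {}; under {} Z still reaches {G,R} ∋ R.
size 1: {J}, {W}, {X}; under {J} Z still reaches {G,R} ∋ R.
size 2: {J,W}, {J,X}, {W,X}; under {J,W} Z still reaches {G,R} ∋ R.
Z↔R cannot be blocked by any observed set — no back-door set.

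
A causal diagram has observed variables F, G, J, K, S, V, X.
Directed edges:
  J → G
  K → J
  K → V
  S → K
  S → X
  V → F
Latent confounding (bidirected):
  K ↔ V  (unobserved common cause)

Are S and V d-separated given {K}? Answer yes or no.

Bayes-Ball from S | {K} reaches {F,V,X}.
V ∈ reach(S|{K}) ⇒ S ⊥̸ V | {K}.

No — S and V are d-connected given {K}.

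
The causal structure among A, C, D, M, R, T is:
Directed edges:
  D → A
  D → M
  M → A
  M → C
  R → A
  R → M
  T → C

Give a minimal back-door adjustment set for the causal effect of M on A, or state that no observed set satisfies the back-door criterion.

M→A: minimal back-door set {D, R}.

desc(M)\{M}={A,C}; candidates ⊆ {D,R,T}.
size 0: {}; under {} M still reaches {A,D,R} ∋ A.
size 1: {D}, {R}, {T}; under {D} M still reaches {A,R} ∋ A.
{D,R}: M⊥A given {D,R} in G with M→· removed — back-door holds.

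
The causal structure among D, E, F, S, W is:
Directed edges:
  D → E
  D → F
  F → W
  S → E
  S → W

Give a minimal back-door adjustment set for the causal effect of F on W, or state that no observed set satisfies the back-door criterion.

desc(F)\{F}={W}; candidates ⊆ {D,E,S}.
∅: F⊥W given ∅ in G with F→· removed — back-door holds.

F→W: minimal back-door set ∅.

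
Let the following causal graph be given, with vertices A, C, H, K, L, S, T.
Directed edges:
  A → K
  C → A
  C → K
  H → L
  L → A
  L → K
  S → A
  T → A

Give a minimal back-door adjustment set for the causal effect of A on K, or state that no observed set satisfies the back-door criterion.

A→K: minimal back-door set {C, L}.

desc(A)\{A}={K}; candidates ⊆ {C,H,L,S,T}.
size 0: {}; under {} A still reaches {C,H,K,L,S,T} ∋ K.
size 1: {C}, {H}, {L} …(+2); under {C} A still reaches {H,K,L,S,T} ∋ K.
{C,L}: A⊥K given {C,L} in G with A→· removed — back-door holds.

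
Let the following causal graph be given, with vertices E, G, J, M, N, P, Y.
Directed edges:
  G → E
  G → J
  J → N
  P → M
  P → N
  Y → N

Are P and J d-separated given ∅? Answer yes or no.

Bayes-Ball from P | ∅ reaches {M,N}.
J ∉ reach(P|∅) ⇒ P ⊥ J | ∅.

Yes — P ⊥ J | ∅.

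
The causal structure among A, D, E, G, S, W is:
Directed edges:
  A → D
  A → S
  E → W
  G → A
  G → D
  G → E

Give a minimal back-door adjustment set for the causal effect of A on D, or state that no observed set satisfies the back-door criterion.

A→D: minimal back-door set {G}.

desc(A)\{A}={D,S}; candidates ⊆ {E,G,W}.
size 0: {}; under {} A still reaches {D,E,G,W} ∋ D.
{G}: A⊥D given {G} in G with A→· removed — back-door holds.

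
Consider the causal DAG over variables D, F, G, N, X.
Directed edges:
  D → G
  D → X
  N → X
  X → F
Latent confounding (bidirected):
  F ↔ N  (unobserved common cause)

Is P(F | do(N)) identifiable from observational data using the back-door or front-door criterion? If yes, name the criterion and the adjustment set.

P(F|do(N)): frontdoor, adjust for {X}.

desc(N)\{N}={F,X}; candidates ⊆ {D,G}.
N↔F: latent back-door arc(s) into N.
size 0: {}; under {} N still reaches {F} ∋ F.
size 1: {D}, {G}; under {D} N still reaches {F} ∋ F.
size 2: {D,G}; under {D,G} N still reaches {F} ∋ F.
N↔F cannot be blocked by any observed set — no back-door set.
{X}: (i) intercepts every directed N→F path; (ii) no back-door N→{X}; (iii) {N} blocks every back-door {X}→F. Front-door holds.
P(F|do(N)) = Σ_{X} P(X|N) Σ_{N'} P(F|X,N')P(N').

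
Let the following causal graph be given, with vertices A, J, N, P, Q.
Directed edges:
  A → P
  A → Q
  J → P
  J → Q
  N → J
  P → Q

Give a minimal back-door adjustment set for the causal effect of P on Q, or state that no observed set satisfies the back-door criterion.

desc(P)\{P}={Q}; candidates ⊆ {A,J,N}.
size 0: {}; under {} P still reaches {A,J,N,Q} ∋ Q.
size 1: {A}, {J}, {N}; under {A} P still reaches {J,N,Q} ∋ Q.
{A,J}: P⊥Q given {A,J} in G with P→· removed — back-door holds.

P→Q: minimal back-door set {A, J}.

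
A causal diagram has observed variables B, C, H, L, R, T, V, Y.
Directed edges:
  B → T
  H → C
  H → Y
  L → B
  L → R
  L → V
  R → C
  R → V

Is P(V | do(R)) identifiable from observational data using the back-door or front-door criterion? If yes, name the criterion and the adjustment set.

desc(R)\{R}={C,V}; candidates ⊆ {B,H,L,T,Y}.
size 0: {}; under {} R still reaches {B,L,T,V} ∋ V.
{L}: R⊥V given {L} in G with R→· removed — back-door holds.
P(V|do(R)) = Σ_{L} P(V|R,L)·P(L).

P(V|do(R)): backdoor, adjust for {L}.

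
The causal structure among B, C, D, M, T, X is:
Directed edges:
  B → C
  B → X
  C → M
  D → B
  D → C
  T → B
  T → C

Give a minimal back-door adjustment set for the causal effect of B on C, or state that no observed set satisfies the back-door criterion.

desc(B)\{B}={C,M,X}; candidates ⊆ {D,T}.
size 0: {}; under {} B still reaches {C,D,M,T} ∋ C.
size 1: {D}, {T}; under {D} B still reaches {C,M,T} ∋ C.
{D,T}: B⊥C given {D,T} in G with B→· removed — back-door holds.

B→C: minimal back-door set {D, T}.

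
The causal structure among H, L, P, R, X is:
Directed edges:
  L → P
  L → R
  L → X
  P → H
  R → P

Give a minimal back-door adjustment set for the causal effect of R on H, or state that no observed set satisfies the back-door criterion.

desc(R)\{R}={H,P}; candidates ⊆ {L,X}.
size 0: {}; under {} R still reaches {H,L,P,X} ∋ H.
{L}: R⊥H given {L} in G with R→· removed — back-door holds.

R→H: minimal back-door set {L}.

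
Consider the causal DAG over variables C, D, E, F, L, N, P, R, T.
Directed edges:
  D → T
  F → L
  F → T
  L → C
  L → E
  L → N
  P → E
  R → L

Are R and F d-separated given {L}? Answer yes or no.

No — R and F are d-connected given {L}.

Bayes-Ball from R | {L} reaches {F,T}.
F ∈ reach(R|{L}) ⇒ R ⊥̸ F | {L}.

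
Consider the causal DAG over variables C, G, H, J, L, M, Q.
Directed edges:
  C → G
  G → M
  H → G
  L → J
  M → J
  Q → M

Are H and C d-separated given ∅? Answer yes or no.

Yes — H ⊥ C | ∅.

Bayes-Ball from H | ∅ reaches {G,J,M}.
C ∉ reach(H|∅) ⇒ H ⊥ C | ∅.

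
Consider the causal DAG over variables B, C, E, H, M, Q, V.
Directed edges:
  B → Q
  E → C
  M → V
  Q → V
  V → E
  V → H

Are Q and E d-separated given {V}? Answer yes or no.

Bayes-Ball from Q | {V} reaches {B,M}.
E ∉ reach(Q|{V}) ⇒ Q ⊥ E | {V}.

Yes — Q ⊥ E | {V}.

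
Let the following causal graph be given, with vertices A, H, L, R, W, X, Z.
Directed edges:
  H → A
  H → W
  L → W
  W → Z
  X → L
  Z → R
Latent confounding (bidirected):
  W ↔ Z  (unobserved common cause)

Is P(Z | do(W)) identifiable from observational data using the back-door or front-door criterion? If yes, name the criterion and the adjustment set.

desc(W)\{W}={R,Z}; candidates ⊆ {A,H,L,X}.
W↔Z: latent back-door arc(s) into W.
size 0: {}; under {} W still reaches {A,H,L,R,X,Z} ∋ Z.
size 1: {A}, {H}, {L} …(+1); under {A} W still reaches {H,L,R,X,Z} ∋ Z.
size 2: {A,H}, {A,L}, {A,X} …(+3); under {A,H} W still reaches {L,R,X,Z} ∋ Z.
W↔Z cannot be blocked by any observed set — no back-door set.
No mediator lies on a directed W→…→Z path.
Neither criterion identifies P(Z|do(W)) in this graph.

P(Z|do(W)): not identifiable (no BD/FD set).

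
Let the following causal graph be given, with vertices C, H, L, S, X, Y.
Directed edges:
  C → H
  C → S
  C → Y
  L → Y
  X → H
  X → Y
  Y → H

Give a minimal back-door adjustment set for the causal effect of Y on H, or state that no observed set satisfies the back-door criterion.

Y→H: minimal back-door set {C, X}.

desc(Y)\{Y}={H}; candidates ⊆ {C,L,S,X}.
size 0: {}; under {} Y still reaches {C,H,L,S,X} ∋ H.
size 1: {C}, {L}, {S} …(+1); under {C} Y still reaches {H,L,X} ∋ H.
{C,X}: Y⊥H given {C,X} in G with Y→· removed — back-door holds.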